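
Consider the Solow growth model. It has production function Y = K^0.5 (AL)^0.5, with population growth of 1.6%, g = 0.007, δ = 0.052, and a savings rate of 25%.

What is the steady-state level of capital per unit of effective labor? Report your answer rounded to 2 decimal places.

k* = 11.11

Steady state requires s·f(k) = (n + g + δ)·k, i.e. s·k^α = (n + g + δ)·k.
Rearranging, k^(1−α) = s / (n + g + δ).
k^0.5 = 0.25 / (0.016 + 0.007 + 0.052) = 0.25 / 0.075 = 3.3333
k* = 3.3333^(1/0.5) ≈ 11.1109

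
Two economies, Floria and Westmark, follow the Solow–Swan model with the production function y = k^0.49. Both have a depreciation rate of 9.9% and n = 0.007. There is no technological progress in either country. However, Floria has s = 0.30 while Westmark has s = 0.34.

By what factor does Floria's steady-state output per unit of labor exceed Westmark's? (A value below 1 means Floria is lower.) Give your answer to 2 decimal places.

ratio ≈ 0.89

Steady-state y* = [s/(n + δ)]^(α/(1−α)), so the ratio is [ (s_F/(n + δ)_F) / (s_W/(n + δ)_W) ]^0.9608.
s_F/(n + δ)_F = 0.30/0.106 = 2.8302; s_W/(n + δ)_W = 0.34/0.106 = 3.2075.
Ratio = (2.8302/3.2075)^0.9608 = 0.8824^0.9608 ≈ 0.8867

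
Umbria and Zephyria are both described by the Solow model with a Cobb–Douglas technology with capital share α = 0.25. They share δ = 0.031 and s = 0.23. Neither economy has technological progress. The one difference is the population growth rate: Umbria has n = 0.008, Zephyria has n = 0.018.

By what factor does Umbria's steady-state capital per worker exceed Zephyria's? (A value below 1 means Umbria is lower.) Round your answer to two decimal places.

ratio ≈ 1.36

Steady-state k* = [s/(n + δ)]^(1/(1−α)), so the ratio is [ (s_U/(n + δ)_U) / (s_Z/(n + δ)_Z) ]^1.3333.
s_U/(n + δ)_U = 0.23/0.039 = 5.8974; s_Z/(n + δ)_Z = 0.23/0.049 = 4.6939.
Ratio = (5.8974/4.6939)^1.3333 = 1.2564^1.3333 ≈ 1.3557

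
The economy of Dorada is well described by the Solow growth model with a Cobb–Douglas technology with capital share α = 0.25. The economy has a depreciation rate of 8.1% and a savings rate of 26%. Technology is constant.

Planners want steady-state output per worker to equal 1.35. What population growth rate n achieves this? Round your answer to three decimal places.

In steady state, investment equals break-even investment: s·k^α = (n + δ)·k.
Since y* = [s/(n + δ)]^(α/(1−α)), we have s/(n + δ) = (y*)^((1−α)/α) = 1.35^3 = 2.4604.
Therefore n + δ = s / 2.4604 = 0.26 / 2.4604 = 0.1057, so n = 0.1057 − 0.081 = 0.0247.

n ≈ 0.025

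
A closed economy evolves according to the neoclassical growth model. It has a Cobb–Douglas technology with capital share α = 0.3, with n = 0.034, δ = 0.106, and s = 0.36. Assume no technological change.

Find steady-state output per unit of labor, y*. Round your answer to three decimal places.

In steady state, investment equals break-even investment: s·k^α = (n + δ)·k.
Dividing both sides by k: k^(1−α) = s / (n + δ).
k^0.7 = 0.36 / (0.034 + 0.106) = 0.36 / 0.140 = 2.5714
k* = 2.5714^(1/0.7) ≈ 3.8544
y* = (k*)^α = 3.8544^0.3 ≈ 1.4989

y* = 1.499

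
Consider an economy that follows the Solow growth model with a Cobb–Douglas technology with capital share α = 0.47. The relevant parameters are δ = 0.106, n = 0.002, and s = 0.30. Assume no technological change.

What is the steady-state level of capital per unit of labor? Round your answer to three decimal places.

k* ≈ 6.873

At the steady state, Δk = 0, so s·k^α = (n + δ)·k.
Rearranging, k^(1−α) = s / (n + δ).
k^0.53 = 0.30 / (0.002 + 0.106) = 0.30 / 0.108 = 2.7778
k* = 2.7778^(1/0.53) ≈ 6.8734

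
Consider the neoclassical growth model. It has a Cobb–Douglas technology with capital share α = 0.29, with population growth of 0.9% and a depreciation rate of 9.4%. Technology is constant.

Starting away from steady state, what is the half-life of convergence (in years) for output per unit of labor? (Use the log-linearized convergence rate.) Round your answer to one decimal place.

Near the steady state the convergence rate is λ = (1 − α)(n + δ).
λ = (1 − 0.29) × 0.103 = 0.71 × 0.103 = 0.07313
Half-life = ln 2 / λ = 0.6931 / 0.07313 ≈ 9.48 years

half-life ≈ 9.5 years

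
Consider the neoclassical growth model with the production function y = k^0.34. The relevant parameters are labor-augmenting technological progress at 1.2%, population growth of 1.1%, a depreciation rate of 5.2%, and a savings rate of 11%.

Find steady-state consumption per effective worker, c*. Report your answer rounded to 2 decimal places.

Steady state requires s·f(k) = (n + g + δ)·k, i.e. s·k^α = (n + g + δ)·k.
Dividing both sides by k: k^(1−α) = s / (n + g + δ).
k^0.66 = 0.11 / (0.011 + 0.012 + 0.052) = 0.11 / 0.075 = 1.4667
k* = 1.4667^(1/0.66) ≈ 1.7866
y* = (k*)^α = 1.7866^0.34 ≈ 1.2181
c* = (1 − s)·y* = (1 − 0.11) × 1.2181 ≈ 1.0841

c* ≈ 1.08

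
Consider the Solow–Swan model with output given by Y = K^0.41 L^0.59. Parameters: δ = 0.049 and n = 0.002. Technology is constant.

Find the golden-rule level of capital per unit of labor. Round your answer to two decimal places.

k_gold ≈ 34.22

The golden rule sets f'(k) = n + δ, i.e. α·k^(α−1) = n + δ.
So k^(1−α) = α / (n + δ) = 0.41 / 0.051 = 8.0392.
k_gold = 8.0392^(1/0.59) ≈ 34.2183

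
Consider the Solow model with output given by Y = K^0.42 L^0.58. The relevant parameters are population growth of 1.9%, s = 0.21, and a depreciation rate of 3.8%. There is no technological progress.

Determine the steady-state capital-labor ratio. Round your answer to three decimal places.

In steady state, investment equals break-even investment: s·k^α = (n + δ)·k.
Rearranging, k^(1−α) = s / (n + δ).
k^0.58 = 0.21 / (0.019 + 0.038) = 0.21 / 0.057 = 3.6842
k* = 3.6842^(1/0.58) ≈ 9.4723

k* = 9.472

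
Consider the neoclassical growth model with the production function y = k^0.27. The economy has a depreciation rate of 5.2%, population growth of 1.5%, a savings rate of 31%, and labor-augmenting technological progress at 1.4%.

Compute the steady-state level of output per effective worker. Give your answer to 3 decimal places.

y* ≈ 1.643

In steady state, investment equals break-even investment: s·k^α = (n + g + δ)·k.
Dividing both sides by k: k^(1−α) = s / (n + g + δ).
k^0.73 = 0.31 / (0.015 + 0.014 + 0.052) = 0.31 / 0.081 = 3.8272
k* = 3.8272^(1/0.73) ≈ 6.2873
y* = (k*)^α = 6.2873^0.27 ≈ 1.6428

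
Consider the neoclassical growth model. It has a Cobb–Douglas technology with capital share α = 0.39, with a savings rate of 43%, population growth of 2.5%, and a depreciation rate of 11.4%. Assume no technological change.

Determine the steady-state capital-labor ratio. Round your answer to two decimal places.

Steady state requires s·f(k) = (n + δ)·k, i.e. s·k^α = (n + δ)·k.
Dividing both sides by k: k^(1−α) = s / (n + δ).
k^0.61 = 0.43 / (0.025 + 0.114) = 0.43 / 0.139 = 3.0935
k* = 3.0935^(1/0.61) ≈ 6.3682

k* = 6.37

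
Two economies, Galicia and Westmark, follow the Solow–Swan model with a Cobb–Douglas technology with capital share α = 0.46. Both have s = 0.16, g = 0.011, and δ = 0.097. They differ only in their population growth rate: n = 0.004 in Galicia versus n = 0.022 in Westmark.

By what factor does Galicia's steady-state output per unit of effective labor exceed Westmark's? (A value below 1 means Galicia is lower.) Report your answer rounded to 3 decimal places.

y*_G / y*_W ≈ 1.135

Steady-state y* = [s/(n + g + δ)]^(α/(1−α)), so the ratio is [ (s_G/(n + g + δ)_G) / (s_W/(n + g + δ)_W) ]^0.8519.
s_G/(n + g + δ)_G = 0.16/0.112 = 1.4286; s_W/(n + g + δ)_W = 0.16/0.130 = 1.2308.
Ratio = (1.4286/1.2308)^0.8519 = 1.1607^0.8519 ≈ 1.1354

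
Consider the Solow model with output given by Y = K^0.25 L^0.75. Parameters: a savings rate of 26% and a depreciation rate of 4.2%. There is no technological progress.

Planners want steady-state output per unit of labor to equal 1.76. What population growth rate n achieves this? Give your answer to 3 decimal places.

At the steady state, Δk = 0, so s·k^α = (n + δ)·k.
Since y* = [s/(n + δ)]^(α/(1−α)), we have s/(n + δ) = (y*)^((1−α)/α) = 1.76^3 = 5.4518.
Therefore n + δ = s / 5.4518 = 0.26 / 5.4518 = 0.0477, so n = 0.0477 − 0.042 = 0.0057.

n ≈ 0.006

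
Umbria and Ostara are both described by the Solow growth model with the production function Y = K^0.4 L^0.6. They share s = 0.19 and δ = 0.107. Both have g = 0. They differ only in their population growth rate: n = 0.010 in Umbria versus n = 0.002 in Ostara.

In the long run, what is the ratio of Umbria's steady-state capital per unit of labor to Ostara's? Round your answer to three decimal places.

Steady-state k* = [s/(n + δ)]^(1/(1−α)), so the ratio is [ (s_U/(n + δ)_U) / (s_O/(n + δ)_O) ]^1.6667.
s_U/(n + δ)_U = 0.19/0.117 = 1.6239; s_O/(n + δ)_O = 0.19/0.109 = 1.7431.
Ratio = (1.6239/1.7431)^1.6667 = 0.9316^1.6667 ≈ 0.8886

ratio ≈ 0.889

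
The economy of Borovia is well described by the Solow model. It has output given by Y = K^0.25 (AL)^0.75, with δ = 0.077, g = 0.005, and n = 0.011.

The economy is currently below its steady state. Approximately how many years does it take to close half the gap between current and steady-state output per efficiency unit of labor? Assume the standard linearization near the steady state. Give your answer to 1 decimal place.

t_½ ≈ 9.9 years

Near the steady state the convergence rate is λ = (1 − α)(n + g + δ).
λ = (1 − 0.25) × 0.093 = 0.75 × 0.093 = 0.06975
Half-life = ln 2 / λ = 0.6931 / 0.06975 ≈ 9.94 years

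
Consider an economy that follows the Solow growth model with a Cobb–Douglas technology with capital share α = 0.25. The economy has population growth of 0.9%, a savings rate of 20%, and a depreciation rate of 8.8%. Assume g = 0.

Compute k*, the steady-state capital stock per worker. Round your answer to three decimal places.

At the steady state, Δk = 0, so s·k^α = (n + δ)·k.
Rearranging, k^(1−α) = s / (n + δ).
k^0.75 = 0.20 / (0.009 + 0.088) = 0.20 / 0.097 = 2.0619
k* = 2.0619^(1/0.75) ≈ 2.6244

k* ≈ 2.624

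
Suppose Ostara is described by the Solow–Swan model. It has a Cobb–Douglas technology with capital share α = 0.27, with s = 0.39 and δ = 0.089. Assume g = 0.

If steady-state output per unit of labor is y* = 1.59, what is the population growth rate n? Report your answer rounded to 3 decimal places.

Steady state requires s·f(k) = (n + δ)·k, i.e. s·k^α = (n + δ)·k.
Since y* = [s/(n + δ)]^(α/(1−α)), we have s/(n + δ) = (y*)^((1−α)/α) = 1.59^2.7037 = 3.5036.
Therefore n + δ = s / 3.5036 = 0.39 / 3.5036 = 0.1113, so n = 0.1113 − 0.089 = 0.0223.

n ≈ 0.022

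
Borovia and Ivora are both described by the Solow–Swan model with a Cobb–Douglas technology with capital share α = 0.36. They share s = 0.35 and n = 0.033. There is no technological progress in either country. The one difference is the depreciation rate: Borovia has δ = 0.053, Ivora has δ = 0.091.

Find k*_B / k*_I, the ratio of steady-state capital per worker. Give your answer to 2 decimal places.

k*_B / k*_I ≈ 1.77

Steady-state k* = [s/(n + δ)]^(1/(1−α)), so the ratio is [ (s_B/(n + δ)_B) / (s_I/(n + δ)_I) ]^1.5625.
s_B/(n + δ)_B = 0.35/0.086 = 4.0698; s_I/(n + δ)_I = 0.35/0.124 = 2.8226.
Ratio = (4.0698/2.8226)^1.5625 = 1.4419^1.5625 ≈ 1.7715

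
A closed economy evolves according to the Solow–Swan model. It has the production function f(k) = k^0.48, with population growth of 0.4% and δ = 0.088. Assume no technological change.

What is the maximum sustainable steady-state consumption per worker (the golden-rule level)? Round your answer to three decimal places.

At the golden rule, f'(k) = n + δ, so α·k^(α−1) = n + δ and k_gold = (α/(n + δ))^(1/(1−α)).
k_gold = (0.48/0.092)^(1/0.52) = 5.2174^1.9231 ≈ 23.9738
c_gold = f(k_gold) − (n + δ)·k_gold = 4.5949 − 0.092×23.9738 ≈ 2.3893

c_gold ≈ 2.389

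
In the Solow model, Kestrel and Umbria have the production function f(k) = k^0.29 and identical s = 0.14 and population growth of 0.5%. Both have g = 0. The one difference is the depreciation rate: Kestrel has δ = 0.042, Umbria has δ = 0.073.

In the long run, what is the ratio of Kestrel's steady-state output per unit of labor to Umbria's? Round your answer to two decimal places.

Steady-state y* = [s/(n + δ)]^(α/(1−α)), so the ratio is [ (s_K/(n + δ)_K) / (s_U/(n + δ)_U) ]^0.4085.
s_K/(n + δ)_K = 0.14/0.047 = 2.9787; s_U/(n + δ)_U = 0.14/0.078 = 1.7949.
Ratio = (2.9787/1.7949)^0.4085 = 1.6595^0.4085 ≈ 1.2299

ratio ≈ 1.23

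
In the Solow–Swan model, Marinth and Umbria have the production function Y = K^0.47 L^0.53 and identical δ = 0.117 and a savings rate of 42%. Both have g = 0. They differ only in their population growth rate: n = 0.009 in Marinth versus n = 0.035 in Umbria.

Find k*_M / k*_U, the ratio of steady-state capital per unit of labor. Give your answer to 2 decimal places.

Steady-state k* = [s/(n + δ)]^(1/(1−α)), so the ratio is [ (s_M/(n + δ)_M) / (s_U/(n + δ)_U) ]^1.8868.
s_M/(n + δ)_M = 0.42/0.126 = 3.3333; s_U/(n + δ)_U = 0.42/0.152 = 2.7632.
Ratio = (3.3333/2.7632)^1.8868 = 1.2063^1.8868 ≈ 1.4246

k*_M / k*_U ≈ 1.42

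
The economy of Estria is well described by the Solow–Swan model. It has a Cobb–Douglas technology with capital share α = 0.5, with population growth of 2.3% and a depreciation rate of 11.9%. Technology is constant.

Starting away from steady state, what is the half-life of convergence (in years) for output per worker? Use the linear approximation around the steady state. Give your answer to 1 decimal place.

Near the steady state the convergence rate is λ = (1 − α)(n + δ).
λ = (1 − 0.5) × 0.142 = 0.5 × 0.142 = 0.0710
Half-life = ln 2 / λ = 0.6931 / 0.0710 ≈ 9.76 years

about 9.8 years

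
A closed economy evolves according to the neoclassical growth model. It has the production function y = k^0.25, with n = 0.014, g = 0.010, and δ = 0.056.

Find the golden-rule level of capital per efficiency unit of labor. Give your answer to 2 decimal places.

k_gold ≈ 4.57

The golden rule sets f'(k) = n + g + δ, i.e. α·k^(α−1) = n + g + δ.
So k^(1−α) = α / (n + g + δ) = 0.25 / 0.080 = 3.1250.
k_gold = 3.1250^(1/0.75) ≈ 4.5688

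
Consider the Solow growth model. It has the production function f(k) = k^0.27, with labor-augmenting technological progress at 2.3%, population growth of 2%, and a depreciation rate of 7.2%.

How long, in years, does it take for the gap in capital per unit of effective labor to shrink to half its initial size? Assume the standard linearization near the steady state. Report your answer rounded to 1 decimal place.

Near the steady state the convergence rate is λ = (1 − α)(n + g + δ).
λ = (1 − 0.27) × 0.115 = 0.73 × 0.115 = 0.08395
Half-life = ln 2 / λ = 0.6931 / 0.08395 ≈ 8.26 years

t_½ ≈ 8.3 years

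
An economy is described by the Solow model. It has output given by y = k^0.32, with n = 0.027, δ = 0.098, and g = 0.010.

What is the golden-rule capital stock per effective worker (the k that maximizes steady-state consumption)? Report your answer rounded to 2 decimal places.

The golden rule sets f'(k) = n + g + δ, i.e. α·k^(α−1) = n + g + δ.
So k^(1−α) = α / (n + g + δ) = 0.32 / 0.135 = 2.3704.
k_gold = 2.3704^(1/0.68) ≈ 3.5580

k_gold ≈ 3.56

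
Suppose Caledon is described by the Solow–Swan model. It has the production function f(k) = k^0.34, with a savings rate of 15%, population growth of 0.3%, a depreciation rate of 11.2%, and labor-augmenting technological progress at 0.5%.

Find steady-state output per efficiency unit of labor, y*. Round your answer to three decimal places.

y* = 1.122

In steady state, investment equals break-even investment: s·k^α = (n + g + δ)·k.
Dividing both sides by k: k^(1−α) = s / (n + g + δ).
k^0.66 = 0.15 / (0.003 + 0.005 + 0.112) = 0.15 / 0.120 = 1.2500
k* = 1.2500^(1/0.66) ≈ 1.4023
y* = (k*)^α = 1.4023^0.34 ≈ 1.1218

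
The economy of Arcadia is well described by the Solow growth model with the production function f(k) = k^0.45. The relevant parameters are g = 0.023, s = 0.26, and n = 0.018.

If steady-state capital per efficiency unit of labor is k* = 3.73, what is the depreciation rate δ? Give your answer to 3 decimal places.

δ ≈ 0.085

Steady state requires s·f(k) = (n + g + δ)·k, i.e. s·k^α = (n + g + δ)·k.
So s / (n + g + δ) = (k*)^(1−α) = 3.73^0.55 = 2.0627.
Therefore n + g + δ = s / 2.0627 = 0.26 / 2.0627 = 0.1260, so δ = 0.1260 − 0.041 = 0.0850.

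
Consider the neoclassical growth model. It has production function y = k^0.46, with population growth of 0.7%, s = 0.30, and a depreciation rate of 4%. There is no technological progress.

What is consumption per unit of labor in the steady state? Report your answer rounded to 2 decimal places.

c* = 3.40

In steady state, investment equals break-even investment: s·k^α = (n + δ)·k.
Rearranging, k^(1−α) = s / (n + δ).
k^0.54 = 0.30 / (0.007 + 0.040) = 0.30 / 0.047 = 6.3830
k* = 6.3830^(1/0.54) ≈ 30.9590
y* = (k*)^α = 30.9590^0.46 ≈ 4.8502
c* = (1 − s)·y* = (1 − 0.30) × 4.8502 ≈ 3.3951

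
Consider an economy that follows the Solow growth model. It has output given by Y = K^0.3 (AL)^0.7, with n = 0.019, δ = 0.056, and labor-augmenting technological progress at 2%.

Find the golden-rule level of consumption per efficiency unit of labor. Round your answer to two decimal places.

c_gold ≈ 1.15

At the golden rule, f'(k) = n + g + δ, so α·k^(α−1) = n + g + δ and k_gold = (α/(n + g + δ))^(1/(1−α)).
k_gold = (0.3/0.095)^(1/0.7) = 3.1579^1.4286 ≈ 5.1694
c_gold = f(k_gold) − (n + g + δ)·k_gold = 1.6369 − 0.095×5.1694 ≈ 1.1458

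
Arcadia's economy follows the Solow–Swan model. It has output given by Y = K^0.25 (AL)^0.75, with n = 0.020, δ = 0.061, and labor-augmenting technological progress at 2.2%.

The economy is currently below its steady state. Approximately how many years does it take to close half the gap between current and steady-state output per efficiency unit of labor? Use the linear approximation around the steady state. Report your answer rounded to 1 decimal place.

about 9.0 years

Near the steady state the convergence rate is λ = (1 − α)(n + g + δ).
λ = (1 − 0.25) × 0.103 = 0.75 × 0.103 = 0.07725
Half-life = ln 2 / λ = 0.6931 / 0.07725 ≈ 8.97 years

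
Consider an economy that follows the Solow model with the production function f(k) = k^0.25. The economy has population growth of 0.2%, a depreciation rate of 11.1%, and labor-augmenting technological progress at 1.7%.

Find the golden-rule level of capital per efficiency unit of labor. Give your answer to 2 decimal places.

k_gold ≈ 2.39

The golden rule sets f'(k) = n + g + δ, i.e. α·k^(α−1) = n + g + δ.
So k^(1−α) = α / (n + g + δ) = 0.25 / 0.130 = 1.9231.
k_gold = 1.9231^(1/0.75) ≈ 2.3915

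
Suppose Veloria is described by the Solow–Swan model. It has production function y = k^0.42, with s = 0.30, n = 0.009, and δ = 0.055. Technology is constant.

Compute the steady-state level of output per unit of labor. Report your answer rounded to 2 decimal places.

y* ≈ 3.06

At the steady state, Δk = 0, so s·k^α = (n + δ)·k.
Rearranging, k^(1−α) = s / (n + δ).
k^0.58 = 0.30 / (0.009 + 0.055) = 0.30 / 0.064 = 4.6875
k* = 4.6875^(1/0.58) ≈ 14.3481
y* = (k*)^α = 14.3481^0.42 ≈ 3.0609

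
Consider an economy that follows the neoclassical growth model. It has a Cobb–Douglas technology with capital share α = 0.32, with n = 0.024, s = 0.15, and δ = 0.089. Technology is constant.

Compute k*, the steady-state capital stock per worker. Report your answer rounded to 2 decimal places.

k* = 1.52

In steady state, investment equals break-even investment: s·k^α = (n + δ)·k.
Dividing both sides by k: k^(1−α) = s / (n + δ).
k^0.68 = 0.15 / (0.024 + 0.089) = 0.15 / 0.113 = 1.3274
k* = 1.3274^(1/0.68) ≈ 1.5166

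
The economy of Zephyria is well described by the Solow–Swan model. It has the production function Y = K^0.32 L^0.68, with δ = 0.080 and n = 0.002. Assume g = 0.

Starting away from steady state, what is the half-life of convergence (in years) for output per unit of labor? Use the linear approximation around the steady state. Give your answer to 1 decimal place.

half-life ≈ 12.4 years

Near the steady state the convergence rate is λ = (1 − α)(n + δ).
λ = (1 − 0.32) × 0.082 = 0.68 × 0.082 = 0.05576
Half-life = ln 2 / λ = 0.6931 / 0.05576 ≈ 12.43 years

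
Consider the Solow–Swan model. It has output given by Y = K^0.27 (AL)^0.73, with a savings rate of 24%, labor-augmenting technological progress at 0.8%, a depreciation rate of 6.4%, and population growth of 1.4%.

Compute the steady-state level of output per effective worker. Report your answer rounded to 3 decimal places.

y* = 1.462

Steady state requires s·f(k) = (n + g + δ)·k, i.e. s·k^α = (n + g + δ)·k.
Rearranging, k^(1−α) = s / (n + g + δ).
k^0.73 = 0.24 / (0.014 + 0.008 + 0.064) = 0.24 / 0.086 = 2.7907
k* = 2.7907^(1/0.73) ≈ 4.0791
y* = (k*)^α = 4.0791^0.27 ≈ 1.4617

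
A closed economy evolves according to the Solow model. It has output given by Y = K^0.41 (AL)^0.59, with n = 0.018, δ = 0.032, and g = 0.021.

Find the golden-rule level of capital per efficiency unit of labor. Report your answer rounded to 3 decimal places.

k_gold ≈ 19.531

The golden rule sets f'(k) = n + g + δ, i.e. α·k^(α−1) = n + g + δ.
So k^(1−α) = α / (n + g + δ) = 0.41 / 0.071 = 5.7746.
k_gold = 5.7746^(1/0.59) ≈ 19.5306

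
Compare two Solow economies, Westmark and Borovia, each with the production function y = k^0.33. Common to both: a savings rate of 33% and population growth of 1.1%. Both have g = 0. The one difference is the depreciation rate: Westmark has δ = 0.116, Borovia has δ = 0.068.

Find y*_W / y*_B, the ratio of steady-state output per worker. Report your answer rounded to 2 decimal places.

Steady-state y* = [s/(n + δ)]^(α/(1−α)), so the ratio is [ (s_W/(n + δ)_W) / (s_B/(n + δ)_B) ]^0.4925.
s_W/(n + δ)_W = 0.33/0.127 = 2.5984; s_B/(n + δ)_B = 0.33/0.079 = 4.1772.
Ratio = (2.5984/4.1772)^0.4925 = 0.6220^0.4925 ≈ 0.7915

y*_W / y*_B ≈ 0.79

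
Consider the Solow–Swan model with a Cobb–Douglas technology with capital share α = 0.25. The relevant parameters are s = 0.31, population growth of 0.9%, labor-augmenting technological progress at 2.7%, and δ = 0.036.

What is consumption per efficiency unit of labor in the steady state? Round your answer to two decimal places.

c* ≈ 1.12

At the steady state, Δk = 0, so s·k^α = (n + g + δ)·k.
Dividing both sides by k: k^(1−α) = s / (n + g + δ).
k^0.75 = 0.31 / (0.009 + 0.027 + 0.036) = 0.31 / 0.072 = 4.3056
k* = 4.3056^(1/0.75) ≈ 7.0045
y* = (k*)^α = 7.0045^0.25 ≈ 1.6268
c* = (1 − s)·y* = (1 − 0.31) × 1.6268 ≈ 1.1225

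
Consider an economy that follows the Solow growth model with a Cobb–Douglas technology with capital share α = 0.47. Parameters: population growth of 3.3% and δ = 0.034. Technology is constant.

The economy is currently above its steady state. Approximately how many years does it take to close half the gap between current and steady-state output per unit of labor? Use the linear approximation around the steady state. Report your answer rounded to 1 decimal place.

Near the steady state the convergence rate is λ = (1 − α)(n + δ).
λ = (1 − 0.47) × 0.067 = 0.53 × 0.067 = 0.03551
Half-life = ln 2 / λ = 0.6931 / 0.03551 ≈ 19.52 years

t_½ ≈ 19.5 years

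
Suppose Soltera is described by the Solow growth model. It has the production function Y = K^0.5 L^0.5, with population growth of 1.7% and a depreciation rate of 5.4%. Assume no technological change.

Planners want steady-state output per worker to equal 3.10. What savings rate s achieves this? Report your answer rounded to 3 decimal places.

s ≈ 0.220

At the steady state, Δk = 0, so s·k^α = (n + δ)·k.
Since y* = [s/(n + δ)]^(α/(1−α)), we have s/(n + δ) = (y*)^((1−α)/α) = 3.10^1 = 3.1000.
Therefore s = 3.1000 × (n + δ) = 3.1000 × 0.071 = 0.2201.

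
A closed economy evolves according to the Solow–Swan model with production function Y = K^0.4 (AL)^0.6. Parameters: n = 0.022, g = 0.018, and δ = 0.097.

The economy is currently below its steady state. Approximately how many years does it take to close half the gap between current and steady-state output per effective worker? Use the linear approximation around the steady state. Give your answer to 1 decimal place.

Near the steady state the convergence rate is λ = (1 − α)(n + g + δ).
λ = (1 − 0.4) × 0.137 = 0.6 × 0.137 = 0.0822
Half-life = ln 2 / λ = 0.6931 / 0.0822 ≈ 8.43 years

about 8.4 years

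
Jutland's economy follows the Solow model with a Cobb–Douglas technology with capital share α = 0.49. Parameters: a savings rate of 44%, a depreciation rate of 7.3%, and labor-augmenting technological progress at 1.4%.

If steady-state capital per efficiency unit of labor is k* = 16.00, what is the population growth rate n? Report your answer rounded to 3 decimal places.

n ≈ 0.020

In steady state, investment equals break-even investment: s·k^α = (n + g + δ)·k.
So s / (n + g + δ) = (k*)^(1−α) = 16.00^0.51 = 4.1125.
Therefore n + g + δ = s / 4.1125 = 0.44 / 4.1125 = 0.1070, so n = 0.1070 − 0.087 = 0.0200.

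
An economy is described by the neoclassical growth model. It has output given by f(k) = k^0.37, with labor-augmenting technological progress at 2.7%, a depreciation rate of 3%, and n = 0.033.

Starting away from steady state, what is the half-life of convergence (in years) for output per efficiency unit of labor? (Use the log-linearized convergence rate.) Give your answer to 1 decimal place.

Near the steady state the convergence rate is λ = (1 − α)(n + g + δ).
λ = (1 − 0.37) × 0.090 = 0.63 × 0.090 = 0.0567
Half-life = ln 2 / λ = 0.6931 / 0.0567 ≈ 12.22 years

t_½ ≈ 12.2 years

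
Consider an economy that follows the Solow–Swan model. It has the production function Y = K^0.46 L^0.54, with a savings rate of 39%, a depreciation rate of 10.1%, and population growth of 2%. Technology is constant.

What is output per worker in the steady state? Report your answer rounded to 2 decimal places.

Steady state requires s·f(k) = (n + δ)·k, i.e. s·k^α = (n + δ)·k.
Rearranging, k^(1−α) = s / (n + δ).
k^0.54 = 0.39 / (0.020 + 0.101) = 0.39 / 0.121 = 3.2231
k* = 3.2231^(1/0.54) ≈ 8.7347
y* = (k*)^α = 8.7347^0.46 ≈ 2.7100

y* = 2.71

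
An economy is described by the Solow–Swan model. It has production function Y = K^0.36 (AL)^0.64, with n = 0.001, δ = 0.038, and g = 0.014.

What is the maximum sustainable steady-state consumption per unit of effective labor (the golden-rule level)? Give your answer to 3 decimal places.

c_gold ≈ 1.880

At the golden rule, f'(k) = n + g + δ, so α·k^(α−1) = n + g + δ and k_gold = (α/(n + g + δ))^(1/(1−α)).
k_gold = (0.36/0.053)^(1/0.64) = 6.7925^1.5625 ≈ 19.9548
c_gold = f(k_gold) − (n + g + δ)·k_gold = 2.9378 − 0.053×19.9548 ≈ 1.8802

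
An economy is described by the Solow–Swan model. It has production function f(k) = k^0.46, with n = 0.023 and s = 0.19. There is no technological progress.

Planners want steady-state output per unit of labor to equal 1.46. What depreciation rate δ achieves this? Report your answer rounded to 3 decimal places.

At the steady state, Δk = 0, so s·k^α = (n + δ)·k.
Since y* = [s/(n + δ)]^(α/(1−α)), we have s/(n + δ) = (y*)^((1−α)/α) = 1.46^1.1739 = 1.5593.
Therefore n + δ = s / 1.5593 = 0.19 / 1.5593 = 0.1218, so δ = 0.1218 − 0.023 = 0.0988.

δ ≈ 0.099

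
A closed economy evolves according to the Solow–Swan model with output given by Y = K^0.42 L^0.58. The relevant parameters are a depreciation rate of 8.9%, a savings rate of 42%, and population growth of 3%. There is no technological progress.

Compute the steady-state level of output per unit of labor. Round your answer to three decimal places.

y* = 2.492

In steady state, investment equals break-even investment: s·k^α = (n + δ)·k.
Dividing both sides by k: k^(1−α) = s / (n + δ).
k^0.58 = 0.42 / (0.030 + 0.089) = 0.42 / 0.119 = 3.5294
k* = 3.5294^(1/0.58) ≈ 8.7965
y* = (k*)^α = 8.7965^0.42 ≈ 2.4924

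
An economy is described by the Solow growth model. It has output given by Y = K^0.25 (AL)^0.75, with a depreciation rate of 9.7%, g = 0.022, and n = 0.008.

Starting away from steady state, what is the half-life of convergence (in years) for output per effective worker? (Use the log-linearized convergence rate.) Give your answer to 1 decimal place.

half-life ≈ 7.3 years

Near the steady state the convergence rate is λ = (1 − α)(n + g + δ).
λ = (1 − 0.25) × 0.127 = 0.75 × 0.127 = 0.09525
Half-life = ln 2 / λ = 0.6931 / 0.09525 ≈ 7.28 years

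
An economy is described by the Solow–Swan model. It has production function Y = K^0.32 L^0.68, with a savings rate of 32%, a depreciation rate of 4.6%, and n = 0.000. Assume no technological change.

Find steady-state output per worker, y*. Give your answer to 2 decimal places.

y* ≈ 2.49

In steady state, investment equals break-even investment: s·k^α = (n + δ)·k.
Dividing both sides by k: k^(1−α) = s / (n + δ).
k^0.68 = 0.32 / (0.000 + 0.046) = 0.32 / 0.046 = 6.9565
k* = 6.9565^(1/0.68) ≈ 17.3305
y* = (k*)^α = 17.3305^0.32 ≈ 2.4913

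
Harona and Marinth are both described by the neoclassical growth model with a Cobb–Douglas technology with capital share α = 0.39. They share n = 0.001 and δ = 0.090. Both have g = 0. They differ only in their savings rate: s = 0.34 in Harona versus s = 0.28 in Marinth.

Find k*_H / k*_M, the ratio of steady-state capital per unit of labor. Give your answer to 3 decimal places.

Steady-state k* = [s/(n + δ)]^(1/(1−α)), so the ratio is [ (s_H/(n + δ)_H) / (s_M/(n + δ)_M) ]^1.6393.
s_H/(n + δ)_H = 0.34/0.091 = 3.7363; s_M/(n + δ)_M = 0.28/0.091 = 3.0769.
Ratio = (3.7363/3.0769)^1.6393 = 1.2143^1.6393 ≈ 1.3748

ratio ≈ 1.375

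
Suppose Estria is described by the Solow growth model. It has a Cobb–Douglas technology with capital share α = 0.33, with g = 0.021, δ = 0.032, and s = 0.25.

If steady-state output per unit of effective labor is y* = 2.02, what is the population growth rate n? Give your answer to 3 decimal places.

n ≈ 0.007

Steady state requires s·f(k) = (n + g + δ)·k, i.e. s·k^α = (n + g + δ)·k.
Since y* = [s/(n + g + δ)]^(α/(1−α)), we have s/(n + g + δ) = (y*)^((1−α)/α) = 2.02^2.0303 = 4.1683.
Therefore n + g + δ = s / 4.1683 = 0.25 / 4.1683 = 0.0600, so n = 0.0600 − 0.053 = 0.0070.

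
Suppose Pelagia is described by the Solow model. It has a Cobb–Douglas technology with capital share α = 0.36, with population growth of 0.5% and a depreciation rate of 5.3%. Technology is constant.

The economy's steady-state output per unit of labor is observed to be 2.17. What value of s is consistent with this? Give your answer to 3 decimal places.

s ≈ 0.230

In steady state, investment equals break-even investment: s·k^α = (n + δ)·k.
Since y* = [s/(n + δ)]^(α/(1−α)), we have s/(n + δ) = (y*)^((1−α)/α) = 2.17^1.7778 = 3.9642.
Therefore s = 3.9642 × (n + δ) = 3.9642 × 0.058 = 0.2299.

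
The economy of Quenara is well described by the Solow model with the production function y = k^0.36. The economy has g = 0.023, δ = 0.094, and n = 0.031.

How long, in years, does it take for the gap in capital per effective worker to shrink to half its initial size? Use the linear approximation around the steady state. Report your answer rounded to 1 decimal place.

Near the steady state the convergence rate is λ = (1 − α)(n + g + δ).
λ = (1 − 0.36) × 0.148 = 0.64 × 0.148 = 0.09472
Half-life = ln 2 / λ = 0.6931 / 0.09472 ≈ 7.32 years

half-life ≈ 7.3 years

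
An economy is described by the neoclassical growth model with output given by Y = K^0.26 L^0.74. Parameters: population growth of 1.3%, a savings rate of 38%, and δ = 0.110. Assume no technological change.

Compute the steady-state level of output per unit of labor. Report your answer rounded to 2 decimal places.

Steady state requires s·f(k) = (n + δ)·k, i.e. s·k^α = (n + δ)·k.
Dividing both sides by k: k^(1−α) = s / (n + δ).
k^0.74 = 0.38 / (0.013 + 0.110) = 0.38 / 0.123 = 3.0894
k* = 3.0894^(1/0.74) ≈ 4.5919
y* = (k*)^α = 4.5919^0.26 ≈ 1.4863

y* = 1.49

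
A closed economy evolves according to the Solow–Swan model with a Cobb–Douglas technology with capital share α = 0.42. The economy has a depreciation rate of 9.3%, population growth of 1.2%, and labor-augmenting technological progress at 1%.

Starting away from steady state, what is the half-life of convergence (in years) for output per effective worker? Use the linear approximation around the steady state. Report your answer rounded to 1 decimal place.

about 10.4 years

Near the steady state the convergence rate is λ = (1 − α)(n + g + δ).
λ = (1 − 0.42) × 0.115 = 0.58 × 0.115 = 0.0667
Half-life = ln 2 / λ = 0.6931 / 0.0667 ≈ 10.39 years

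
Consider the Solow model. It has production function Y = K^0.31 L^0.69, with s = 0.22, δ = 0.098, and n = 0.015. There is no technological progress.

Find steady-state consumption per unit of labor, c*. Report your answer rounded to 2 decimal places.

c* ≈ 1.05

At the steady state, Δk = 0, so s·k^α = (n + δ)·k.
Rearranging, k^(1−α) = s / (n + δ).
k^0.69 = 0.22 / (0.015 + 0.098) = 0.22 / 0.113 = 1.9469
k* = 1.9469^(1/0.69) ≈ 2.6263
y* = (k*)^α = 2.6263^0.31 ≈ 1.3490
c* = (1 − s)·y* = (1 − 0.22) × 1.3490 ≈ 1.0522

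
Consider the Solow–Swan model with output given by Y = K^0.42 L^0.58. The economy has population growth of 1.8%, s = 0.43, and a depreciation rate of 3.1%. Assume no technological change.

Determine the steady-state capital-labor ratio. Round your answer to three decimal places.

k* = 42.299

At the steady state, Δk = 0, so s·k^α = (n + δ)·k.
Dividing both sides by k: k^(1−α) = s / (n + δ).
k^0.58 = 0.43 / (0.018 + 0.031) = 0.43 / 0.049 = 8.7755
k* = 8.7755^(1/0.58) ≈ 42.2991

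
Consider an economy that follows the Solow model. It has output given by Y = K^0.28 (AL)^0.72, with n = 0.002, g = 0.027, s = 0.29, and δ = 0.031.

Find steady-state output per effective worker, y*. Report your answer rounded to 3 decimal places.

y* ≈ 1.845

In steady state, investment equals break-even investment: s·k^α = (n + g + δ)·k.
Rearranging, k^(1−α) = s / (n + g + δ).
k^0.72 = 0.29 / (0.002 + 0.027 + 0.031) = 0.29 / 0.060 = 4.8333
k* = 4.8333^(1/0.72) ≈ 8.9195
y* = (k*)^α = 8.9195^0.28 ≈ 1.8454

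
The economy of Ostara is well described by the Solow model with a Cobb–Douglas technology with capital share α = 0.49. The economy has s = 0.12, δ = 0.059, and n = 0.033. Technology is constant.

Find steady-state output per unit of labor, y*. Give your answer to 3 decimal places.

y* ≈ 1.291

At the steady state, Δk = 0, so s·k^α = (n + δ)·k.
Rearranging, k^(1−α) = s / (n + δ).
k^0.51 = 0.12 / (0.033 + 0.059) = 0.12 / 0.092 = 1.3043
k* = 1.3043^(1/0.51) ≈ 1.6836
y* = (k*)^α = 1.6836^0.49 ≈ 1.2908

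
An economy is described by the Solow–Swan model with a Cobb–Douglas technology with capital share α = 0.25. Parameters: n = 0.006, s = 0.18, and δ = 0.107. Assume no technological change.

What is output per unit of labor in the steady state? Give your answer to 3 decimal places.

y* = 1.168

At the steady state, Δk = 0, so s·k^α = (n + δ)·k.
Rearranging, k^(1−α) = s / (n + δ).
k^0.75 = 0.18 / (0.006 + 0.107) = 0.18 / 0.113 = 1.5929
k* = 1.5929^(1/0.75) ≈ 1.8603
y* = (k*)^α = 1.8603^0.25 ≈ 1.1679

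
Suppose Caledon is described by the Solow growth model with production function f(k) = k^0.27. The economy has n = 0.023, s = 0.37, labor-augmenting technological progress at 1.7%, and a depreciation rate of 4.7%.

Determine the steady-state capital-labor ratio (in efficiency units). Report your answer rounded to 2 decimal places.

Steady state requires s·f(k) = (n + g + δ)·k, i.e. s·k^α = (n + g + δ)·k.
Dividing both sides by k: k^(1−α) = s / (n + g + δ).
k^0.73 = 0.37 / (0.023 + 0.017 + 0.047) = 0.37 / 0.087 = 4.2529
k* = 4.2529^(1/0.73) ≈ 7.2646

k* ≈ 7.26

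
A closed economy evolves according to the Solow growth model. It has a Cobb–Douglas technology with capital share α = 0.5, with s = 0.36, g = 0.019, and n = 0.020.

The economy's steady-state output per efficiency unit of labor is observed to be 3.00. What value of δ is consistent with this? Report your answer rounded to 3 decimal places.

In steady state, investment equals break-even investment: s·k^α = (n + g + δ)·k.
Since y* = [s/(n + g + δ)]^(α/(1−α)), we have s/(n + g + δ) = (y*)^((1−α)/α) = 3.00^1 = 3.0000.
Therefore n + g + δ = s / 3.0000 = 0.36 / 3.0000 = 0.1200, so δ = 0.1200 − 0.039 = 0.0810.

δ ≈ 0.081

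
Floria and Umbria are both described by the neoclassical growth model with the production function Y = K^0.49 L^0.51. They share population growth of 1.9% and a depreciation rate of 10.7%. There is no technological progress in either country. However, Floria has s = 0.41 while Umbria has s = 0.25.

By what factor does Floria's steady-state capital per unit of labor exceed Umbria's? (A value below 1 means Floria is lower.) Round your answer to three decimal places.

Steady-state k* = [s/(n + δ)]^(1/(1−α)), so the ratio is [ (s_F/(n + δ)_F) / (s_U/(n + δ)_U) ]^1.9608.
s_F/(n + δ)_F = 0.41/0.126 = 3.2540; s_U/(n + δ)_U = 0.25/0.126 = 1.9841.
Ratio = (3.2540/1.9841)^1.9608 = 1.6400^1.9608 ≈ 2.6379

k*_F / k*_U ≈ 2.638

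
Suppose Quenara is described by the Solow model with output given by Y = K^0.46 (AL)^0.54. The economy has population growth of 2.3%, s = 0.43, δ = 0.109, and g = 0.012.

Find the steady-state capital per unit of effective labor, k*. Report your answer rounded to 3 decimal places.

At the steady state, Δk = 0, so s·k^α = (n + g + δ)·k.
Rearranging, k^(1−α) = s / (n + g + δ).
k^0.54 = 0.43 / (0.023 + 0.012 + 0.109) = 0.43 / 0.144 = 2.9861
k* = 2.9861^(1/0.54) ≈ 7.5827

k* = 7.583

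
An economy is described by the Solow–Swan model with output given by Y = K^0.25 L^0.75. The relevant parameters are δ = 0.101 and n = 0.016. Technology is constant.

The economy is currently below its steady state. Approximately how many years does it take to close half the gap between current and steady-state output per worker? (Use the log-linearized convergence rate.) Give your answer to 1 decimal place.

Near the steady state the convergence rate is λ = (1 − α)(n + δ).
λ = (1 − 0.25) × 0.117 = 0.75 × 0.117 = 0.08775
Half-life = ln 2 / λ = 0.6931 / 0.08775 ≈ 7.90 years

half-life ≈ 7.9 years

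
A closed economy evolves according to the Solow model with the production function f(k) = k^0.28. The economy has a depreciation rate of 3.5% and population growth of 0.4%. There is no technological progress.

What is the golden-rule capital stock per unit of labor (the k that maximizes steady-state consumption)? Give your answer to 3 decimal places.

k_gold ≈ 15.453

The golden rule sets f'(k) = n + δ, i.e. α·k^(α−1) = n + δ.
So k^(1−α) = α / (n + δ) = 0.28 / 0.039 = 7.1795.
k_gold = 7.1795^(1/0.72) ≈ 15.4532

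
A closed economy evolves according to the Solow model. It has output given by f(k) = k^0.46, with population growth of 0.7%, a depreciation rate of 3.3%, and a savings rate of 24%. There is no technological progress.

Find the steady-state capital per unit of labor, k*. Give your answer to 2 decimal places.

k* ≈ 27.61

At the steady state, Δk = 0, so s·k^α = (n + δ)·k.
Rearranging, k^(1−α) = s / (n + δ).
k^0.54 = 0.24 / (0.007 + 0.033) = 0.24 / 0.040 = 6.0000
k* = 6.0000^(1/0.54) ≈ 27.6071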